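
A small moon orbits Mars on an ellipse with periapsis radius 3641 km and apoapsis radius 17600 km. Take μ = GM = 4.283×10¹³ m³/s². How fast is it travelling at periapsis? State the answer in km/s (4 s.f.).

Semi-major axis a = (r_p + r_a)/2 = 10620 km = 1.062×10⁷ m.
Vis-viva: v² = μ(2/r − 1/a) = 4.283×10¹³ × (5.493×10⁻⁷ − 9.416×10⁻⁸) = 1.949×10⁷ m²/s².
v = 4415 m/s = 4.415 km/s.

v ≈ 4.415 km/s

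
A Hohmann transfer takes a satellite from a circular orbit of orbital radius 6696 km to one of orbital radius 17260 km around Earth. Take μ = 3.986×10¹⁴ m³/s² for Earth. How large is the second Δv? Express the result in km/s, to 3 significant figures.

Δv ≈ 1.21 km/s

r₁ = 6696 km = 6.696×10⁶ m.
r₂ = 17260 km = 1.726×10⁷ m.
Transfer ellipse a_t = (r₁ + r₂)/2 = 1.198×10⁷ m.
At r₁: circular v_c1 = √(μ/r₁) = 7715 m/s; transfer-perigee v_p = √[μ(2/r₁ − 1/a_t)] = 9262 m/s.
At r₂: circular v_c2 = √(μ/r₂) = 4806 m/s; transfer-apogee v_a = √[μ(2/r₂ − 1/a_t)] = 3593 m/s.
Δv₂ = v_c2 − v_a = 1213 m/s.
= 1.213 km/s.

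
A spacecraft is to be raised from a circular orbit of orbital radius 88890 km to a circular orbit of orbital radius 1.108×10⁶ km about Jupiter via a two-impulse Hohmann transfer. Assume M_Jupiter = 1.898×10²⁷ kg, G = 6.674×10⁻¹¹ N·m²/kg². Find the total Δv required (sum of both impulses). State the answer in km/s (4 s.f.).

μ = GM = 6.674×10⁻¹¹ × 1.898×10²⁷ = 1.267×10¹⁷ m³/s².
r₁ = 88890 km = 8.889×10⁷ m.
r₂ = 1.108×10⁶ km = 1.108×10⁹ m.
Transfer ellipse a_t = (r₁ + r₂)/2 = 5.984×10⁸ m.
At r₁: circular v_c1 = √(μ/r₁) = 37750 m/s; transfer-perijove v_p = √[μ(2/r₁ − 1/a_t)] = 51370 m/s.
Δv₁ = v_p − v_c1 = 13620 m/s.
At r₂: circular v_c2 = √(μ/r₂) = 10690 m/s; transfer-apojove v_a = √[μ(2/r₂ − 1/a_t)] = 4121 m/s.
Δv₂ = v_c2 − v_a = 6571 m/s.
Total Δv = Δv₁ + Δv₂ = 20190 m/s = 20.19 km/s.

Δv_total ≈ 20.19 km/s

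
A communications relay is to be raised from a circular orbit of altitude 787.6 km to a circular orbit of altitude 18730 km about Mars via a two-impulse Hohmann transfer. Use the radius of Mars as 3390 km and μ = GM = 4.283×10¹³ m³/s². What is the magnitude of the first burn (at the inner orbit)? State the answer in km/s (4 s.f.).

Δv ≈ 0.9511 km/s

r₁ = 3390 + 787.6 = 4177.6 km = 4.1776×10⁶ m.
r₂ = 3390 + 18730 = 22120 km = 2.2120×10⁷ m.
Transfer ellipse a_t = (r₁ + r₂)/2 = 1.315×10⁷ m.
At r₁: circular v_c1 = √(μ/r₁) = 3202 m/s; transfer-periapsis v_p = √[μ(2/r₁ − 1/a_t)] = 4153 m/s.
Δv₁ = v_p − v_c1 = 951.1 m/s.
= 0.9511 km/s.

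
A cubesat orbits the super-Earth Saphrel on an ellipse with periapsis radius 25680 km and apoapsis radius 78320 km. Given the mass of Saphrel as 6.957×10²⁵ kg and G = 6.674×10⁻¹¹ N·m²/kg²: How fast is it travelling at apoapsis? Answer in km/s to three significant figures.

μ = GM = 6.674×10⁻¹¹ × 6.957×10²⁵ = 4.643×10¹⁵ m³/s².
Semi-major axis a = (r_p + r_a)/2 = 52000 km = 5.200×10⁷ m.
Vis-viva: v² = μ(2/r − 1/a) = 4.643×10¹⁵ × (2.554×10⁻⁸ − 1.923×10⁻⁸) = 2.928×10⁷ m²/s².
v = 5411 m/s = 5.411 km/s.

v ≈ 5.41 km/s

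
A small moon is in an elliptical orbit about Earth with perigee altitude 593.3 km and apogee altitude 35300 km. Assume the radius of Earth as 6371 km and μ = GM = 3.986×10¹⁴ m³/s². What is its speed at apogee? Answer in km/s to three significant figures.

v ≈ 1.66 km/s

r_p = 6371 + 593.3 = 6964.3 km = 6.9643×10⁶ m.
r_a = 6371 + 35300 = 41671 km = 4.1671×10⁷ m.
Semi-major axis a = (r_p + r_a)/2 = 24318 km = 2.432×10⁷ m.
Vis-viva: v² = μ(2/r − 1/a) = 3.986×10¹⁴ × (4.800×10⁻⁸ − 4.112×10⁻⁸) = 2.739×10⁶ m²/s².
v = 1655 m/s = 1.655 km/s.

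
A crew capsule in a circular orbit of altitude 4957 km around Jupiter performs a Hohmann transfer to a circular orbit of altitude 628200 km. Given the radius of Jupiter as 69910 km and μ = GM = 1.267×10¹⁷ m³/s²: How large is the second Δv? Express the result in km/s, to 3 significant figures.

Δv ≈ 7.54 km/s

r₁ = 69910 + 4957 = 74867 km = 7.4867×10⁷ m.
r₂ = 69910 + 628200 = 698110 km = 6.9811×10⁸ m.
Transfer ellipse a_t = (r₁ + r₂)/2 = 3.865×10⁸ m.
At r₁: circular v_c1 = √(μ/r₁) = 41140 m/s; transfer-perijove v_p = √[μ(2/r₁ − 1/a_t)] = 55290 m/s.
At r₂: circular v_c2 = √(μ/r₂) = 13470 m/s; transfer-apojove v_a = √[μ(2/r₂ − 1/a_t)] = 5929 m/s.
Δv₂ = v_c2 − v_a = 7543 m/s.
= 7.543 km/s.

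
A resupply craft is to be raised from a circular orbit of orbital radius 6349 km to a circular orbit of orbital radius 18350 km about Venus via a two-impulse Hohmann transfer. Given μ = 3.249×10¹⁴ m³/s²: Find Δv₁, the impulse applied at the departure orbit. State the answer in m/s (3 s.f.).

Δv ≈ 1570 m/s

r₁ = 6349 km = 6.349×10⁶ m.
r₂ = 18350 km = 1.835×10⁷ m.
Transfer ellipse a_t = (r₁ + r₂)/2 = 1.235×10⁷ m.
At r₁: circular v_c1 = √(μ/r₁) = 7154 m/s; transfer-periapsis v_p = √[μ(2/r₁ − 1/a_t)] = 8720 m/s.
Δv₁ = v_p − v_c1 = 1566 m/s.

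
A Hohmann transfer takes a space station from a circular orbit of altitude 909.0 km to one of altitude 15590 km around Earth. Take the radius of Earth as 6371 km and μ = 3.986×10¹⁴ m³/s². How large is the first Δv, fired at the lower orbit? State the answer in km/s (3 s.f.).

r₁ = 6371 + 909.0 = 7280.0 km = 7.2800×10⁶ m.
r₂ = 6371 + 15590 = 21961 km = 2.1961×10⁷ m.
Transfer ellipse a_t = (r₁ + r₂)/2 = 1.462×10⁷ m.
At r₁: circular v_c1 = √(μ/r₁) = 7400 m/s; transfer-perigee v_p = √[μ(2/r₁ − 1/a_t)] = 9069 m/s.
Δv₁ = v_p − v_c1 = 1669 m/s.
= 1.669 km/s.

Δv ≈ 1.67 km/s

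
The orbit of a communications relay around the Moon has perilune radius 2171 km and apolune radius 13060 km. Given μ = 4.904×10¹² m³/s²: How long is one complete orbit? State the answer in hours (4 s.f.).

T ≈ 16.56 hours

Semi-major axis a = (r_p + r_a)/2 = (2171.0 + 13060)/2 = 7615.5 km = 7.616×10⁶ m.
By Kepler's third law T = 2π√(a³/μ) = 2π × 9.490×10³ = 5.963×10⁴ s.
= 16.56 hours.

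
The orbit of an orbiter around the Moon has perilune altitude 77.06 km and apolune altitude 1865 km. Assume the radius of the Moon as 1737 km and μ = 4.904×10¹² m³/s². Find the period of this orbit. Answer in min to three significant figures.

r_p = 1737 + 77.06 = 1814.1 km = 1.8141×10⁶ m.
r_a = 1737 + 1865 = 3602.0 km = 3.6020×10⁶ m.
Semi-major axis a = (r_p + r_a)/2 = (1814.1 + 3602.0)/2 = 2708.0 km = 2.708×10⁶ m.
By Kepler's third law T = 2π√(a³/μ) = 2π × 2.012×10³ = 1.264×10⁴ s.
= 210.7 min.

T ≈ 211 min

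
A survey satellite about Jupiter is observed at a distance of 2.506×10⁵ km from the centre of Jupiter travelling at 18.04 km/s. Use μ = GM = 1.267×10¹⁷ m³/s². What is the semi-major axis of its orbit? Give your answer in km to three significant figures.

r = 2.506×10⁸ m.
Specific orbital energy ε = v²/2 − μ/r = (18040)²/2 − 1.267×10¹⁷/2.506×10⁸ = -3.429×10⁸ J/kg.
Since ε = −μ/(2a), a = −μ/(2ε) = 1.848×10⁸ m = 1.8477×10⁵ km.

a ≈ 1.85×10⁵ km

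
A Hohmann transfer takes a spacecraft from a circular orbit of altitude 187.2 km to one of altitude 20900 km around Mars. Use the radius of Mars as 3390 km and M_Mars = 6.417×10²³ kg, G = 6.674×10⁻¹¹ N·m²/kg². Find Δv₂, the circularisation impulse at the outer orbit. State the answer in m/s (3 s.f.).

μ = GM = 6.674×10⁻¹¹ × 6.417×10²³ = 4.283×10¹³ m³/s².
r₁ = 3390 + 187.2 = 3577.2 km = 3.5772×10⁶ m.
r₂ = 3390 + 20900 = 24290 km = 2.4290×10⁷ m.
Transfer ellipse a_t = (r₁ + r₂)/2 = 1.393×10⁷ m.
At r₁: circular v_c1 = √(μ/r₁) = 3460 m/s; transfer-periapsis v_p = √[μ(2/r₁ − 1/a_t)] = 4568 m/s.
At r₂: circular v_c2 = √(μ/r₂) = 1328 m/s; transfer-apoapsis v_a = √[μ(2/r₂ − 1/a_t)] = 672.8 m/s.
Δv₂ = v_c2 − v_a = 655.0 m/s.

Δv ≈ 655 m/s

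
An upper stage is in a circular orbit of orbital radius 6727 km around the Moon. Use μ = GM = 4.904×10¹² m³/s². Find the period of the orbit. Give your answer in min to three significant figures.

T ≈ 825 min

r = 6727 km = 6.727×10⁶ m.
Kepler's third law: T = 2π√(r³/μ) = 2π√((6.727×10⁶)³ / 4.904×10¹²).
r³/μ = 6.207×10⁷ s², so T = 2π × 7.879×10³ = 4.950×10⁴ s.
Converting: 4.950×10⁴ s ÷ 60.00 = 825.1 min.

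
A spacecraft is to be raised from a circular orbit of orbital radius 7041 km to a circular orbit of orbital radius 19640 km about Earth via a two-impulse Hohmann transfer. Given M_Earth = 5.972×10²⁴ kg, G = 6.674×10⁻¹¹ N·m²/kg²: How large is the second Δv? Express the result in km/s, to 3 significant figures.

μ = GM = 6.674×10⁻¹¹ × 5.972×10²⁴ = 3.986×10¹⁴ m³/s².
r₁ = 7041 km = 7.041×10⁶ m.
r₂ = 19640 km = 1.964×10⁷ m.
Transfer ellipse a_t = (r₁ + r₂)/2 = 1.334×10⁷ m.
At r₁: circular v_c1 = √(μ/r₁) = 7524 m/s; transfer-perigee v_p = √[μ(2/r₁ − 1/a_t)] = 9129 m/s.
At r₂: circular v_c2 = √(μ/r₂) = 4505 m/s; transfer-apogee v_a = √[μ(2/r₂ − 1/a_t)] = 3273 m/s.
Δv₂ = v_c2 − v_a = 1232 m/s.
= 1.232 km/s.

Δv ≈ 1.23 km/s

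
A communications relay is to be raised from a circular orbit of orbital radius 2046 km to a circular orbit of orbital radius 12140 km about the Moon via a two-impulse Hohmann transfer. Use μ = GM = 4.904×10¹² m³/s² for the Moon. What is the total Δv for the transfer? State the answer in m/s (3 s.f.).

Δv_total ≈ 771 m/s

r₁ = 2046 km = 2.046×10⁶ m.
r₂ = 12140 km = 1.214×10⁷ m.
Transfer ellipse a_t = (r₁ + r₂)/2 = 7.093×10⁶ m.
At r₁: circular v_c1 = √(μ/r₁) = 1548 m/s; transfer-perilune v_p = √[μ(2/r₁ − 1/a_t)] = 2025 m/s.
Δv₁ = v_p − v_c1 = 477.2 m/s.
At r₂: circular v_c2 = √(μ/r₂) = 635.6 m/s; transfer-apolune v_a = √[μ(2/r₂ − 1/a_t)] = 341.4 m/s.
Δv₂ = v_c2 − v_a = 294.2 m/s.
Total Δv = Δv₁ + Δv₂ = 771.5 m/s.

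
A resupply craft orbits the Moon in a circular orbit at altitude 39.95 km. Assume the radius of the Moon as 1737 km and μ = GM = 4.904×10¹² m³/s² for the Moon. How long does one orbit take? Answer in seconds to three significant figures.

T ≈ 6720 seconds

r = 1737 + 39.95 = 1777.0 km = 1.7770×10⁶ m.
Kepler's third law: T = 2π√(r³/μ) = 2π√((1.777×10⁶)³ / 4.904×10¹²).
r³/μ = 1.144×10⁶ s², so T = 2π × 1.070×10³ = 6.721×10³ s.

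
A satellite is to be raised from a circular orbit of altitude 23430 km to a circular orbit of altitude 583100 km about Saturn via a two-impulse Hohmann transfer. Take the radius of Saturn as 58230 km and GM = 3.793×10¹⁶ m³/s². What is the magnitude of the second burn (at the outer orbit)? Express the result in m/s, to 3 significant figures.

r₁ = 58230 + 23430 = 81660 km = 8.1660×10⁷ m.
r₂ = 58230 + 583100 = 641330 km = 6.4133×10⁸ m.
Transfer ellipse a_t = (r₁ + r₂)/2 = 3.615×10⁸ m.
At r₁: circular v_c1 = √(μ/r₁) = 21550 m/s; transfer-perikrone v_p = √[μ(2/r₁ − 1/a_t)] = 28710 m/s.
At r₂: circular v_c2 = √(μ/r₂) = 7690 m/s; transfer-apokrone v_a = √[μ(2/r₂ − 1/a_t)] = 3655 m/s.
Δv₂ = v_c2 − v_a = 4035 m/s.

Δv ≈ 4040 m/s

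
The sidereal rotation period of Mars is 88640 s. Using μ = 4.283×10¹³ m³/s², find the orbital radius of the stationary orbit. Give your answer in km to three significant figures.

r_sync ≈ 20400 km

A synchronous orbit has period T, so by Kepler's third law a = (μT²/4π²)^(1/3).
μT²/4π² = 4.283×10¹³ × (8.864×10⁴)² / 39.48 = 8.524×10²¹ m³.
a = 2.043×10⁷ m = 20428 km.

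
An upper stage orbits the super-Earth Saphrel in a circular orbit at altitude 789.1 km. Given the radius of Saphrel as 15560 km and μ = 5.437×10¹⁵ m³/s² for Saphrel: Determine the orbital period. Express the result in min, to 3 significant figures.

T ≈ 93.9 min

r = 15560 + 789.1 = 16349 km = 1.6349×10⁷ m.
Kepler's third law: T = 2π√(r³/μ) = 2π√((1.635×10⁷)³ / 5.437×10¹⁵).
r³/μ = 8.038×10⁵ s², so T = 2π × 8.965×10² = 5.633×10³ s.
Converting: 5.633×10³ s ÷ 60.00 = 93.88 min.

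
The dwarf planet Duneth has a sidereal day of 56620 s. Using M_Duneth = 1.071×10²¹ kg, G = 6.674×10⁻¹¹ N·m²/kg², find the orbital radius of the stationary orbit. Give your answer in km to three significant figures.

r_sync ≈ 1800 km

μ = GM = 6.674×10⁻¹¹ × 1.071×10²¹ = 7.148×10¹⁰ m³/s².
A synchronous orbit has period T, so by Kepler's third law a = (μT²/4π²)^(1/3).
μT²/4π² = 7.148×10¹⁰ × (5.662×10⁴)² / 39.48 = 5.804×10¹⁸ m³.
a = 1.797×10⁶ m = 1797.2 km.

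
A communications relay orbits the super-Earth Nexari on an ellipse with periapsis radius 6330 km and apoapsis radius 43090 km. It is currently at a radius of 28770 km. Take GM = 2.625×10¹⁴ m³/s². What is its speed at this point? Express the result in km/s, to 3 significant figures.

v ≈ 2.76 km/s

Semi-major axis a = (r_p + r_a)/2 = 24710 km = 2.471×10⁷ m.
Vis-viva: v² = μ(2/r − 1/a) = 2.625×10¹⁴ × (6.952×10⁻⁸ − 4.047×10⁻⁸) = 7.625×10⁶ m²/s².
v = 2761 m/s = 2.761 km/s.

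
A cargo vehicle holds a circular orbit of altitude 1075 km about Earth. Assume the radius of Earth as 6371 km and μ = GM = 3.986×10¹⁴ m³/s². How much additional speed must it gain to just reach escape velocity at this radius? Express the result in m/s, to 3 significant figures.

r = 6371 + 1075 = 7446.0 km = 7.4460×10⁶ m.
Circular speed v_c = √(μ/r) = 7317 m/s.
Escape speed v_esc = √(2μ/r) = √2 × v_c = 10350 m/s.
Δv = v_esc − v_c = 3031 m/s.

Δv ≈ 3030 m/s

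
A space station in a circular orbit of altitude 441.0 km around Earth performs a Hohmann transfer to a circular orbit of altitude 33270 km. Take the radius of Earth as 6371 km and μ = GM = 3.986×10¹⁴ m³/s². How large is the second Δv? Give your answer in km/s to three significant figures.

Δv ≈ 1.45 km/s

r₁ = 6371 + 441.0 = 6812.0 km = 6.8120×10⁶ m.
r₂ = 6371 + 33270 = 39641 km = 3.9641×10⁷ m.
Transfer ellipse a_t = (r₁ + r₂)/2 = 2.323×10⁷ m.
At r₁: circular v_c1 = √(μ/r₁) = 7649 m/s; transfer-perigee v_p = √[μ(2/r₁ − 1/a_t)] = 9993 m/s.
At r₂: circular v_c2 = √(μ/r₂) = 3171 m/s; transfer-apogee v_a = √[μ(2/r₂ − 1/a_t)] = 1717 m/s.
Δv₂ = v_c2 − v_a = 1454 m/s.
= 1.454 km/s.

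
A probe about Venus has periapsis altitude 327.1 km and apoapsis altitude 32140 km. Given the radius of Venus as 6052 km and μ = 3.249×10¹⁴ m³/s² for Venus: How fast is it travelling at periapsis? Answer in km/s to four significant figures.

v ≈ 9.343 km/s

r_p = 6052 + 327.1 = 6379.1 km = 6.3791×10⁶ m.
r_a = 6052 + 32140 = 38192 km = 3.8192×10⁷ m.
Semi-major axis a = (r_p + r_a)/2 = 22286 km = 2.229×10⁷ m.
Vis-viva: v² = μ(2/r − 1/a) = 3.249×10¹⁴ × (3.135×10⁻⁷ − 4.487×10⁻⁸) = 8.728×10⁷ m²/s².
v = 9343 m/s = 9.343 km/s.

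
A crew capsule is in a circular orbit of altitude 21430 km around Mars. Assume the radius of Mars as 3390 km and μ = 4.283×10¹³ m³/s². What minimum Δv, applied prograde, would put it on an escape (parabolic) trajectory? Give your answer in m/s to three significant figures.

Δv ≈ 544 m/s

r = 3390 + 21430 = 24820 km = 2.4820×10⁷ m.
Circular speed v_c = √(μ/r) = 1314 m/s.
Escape speed v_esc = √(2μ/r) = √2 × v_c = 1858 m/s.
Δv = v_esc − v_c = 544.1 m/s.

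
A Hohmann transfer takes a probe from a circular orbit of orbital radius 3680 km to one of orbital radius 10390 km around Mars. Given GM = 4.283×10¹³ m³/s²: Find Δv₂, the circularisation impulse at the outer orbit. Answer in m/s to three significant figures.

r₁ = 3680 km = 3.680×10⁶ m.
r₂ = 10390 km = 1.039×10⁷ m.
Transfer ellipse a_t = (r₁ + r₂)/2 = 7.035×10⁶ m.
At r₁: circular v_c1 = √(μ/r₁) = 3412 m/s; transfer-periapsis v_p = √[μ(2/r₁ − 1/a_t)] = 4146 m/s.
At r₂: circular v_c2 = √(μ/r₂) = 2030 m/s; transfer-apoapsis v_a = √[μ(2/r₂ − 1/a_t)] = 1468 m/s.
Δv₂ = v_c2 − v_a = 561.9 m/s.

Δv ≈ 562 m/s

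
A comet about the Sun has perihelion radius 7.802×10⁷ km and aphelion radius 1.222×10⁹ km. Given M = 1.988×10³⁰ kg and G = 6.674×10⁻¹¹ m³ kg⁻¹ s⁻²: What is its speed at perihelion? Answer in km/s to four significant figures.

v ≈ 56.54 km/s

μ = GM = 6.674×10⁻¹¹ × 1.988×10³⁰ = 1.327×10²⁰ m³/s².
Semi-major axis a = (r_p + r_a)/2 = 6.5001×10⁸ km = 6.500×10¹¹ m.
Vis-viva: v² = μ(2/r − 1/a) = 1.327×10²⁰ × (2.563×10⁻¹¹ − 1.538×10⁻¹²) = 3.197×10⁹ m²/s².
v = 56540 m/s = 56.54 km/s.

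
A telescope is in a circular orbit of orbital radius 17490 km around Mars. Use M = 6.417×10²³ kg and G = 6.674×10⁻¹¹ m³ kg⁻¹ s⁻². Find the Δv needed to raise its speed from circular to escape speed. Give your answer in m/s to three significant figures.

Δv ≈ 648 m/s

μ = GM = 6.674×10⁻¹¹ × 6.417×10²³ = 4.283×10¹³ m³/s².
r = 17490 km = 1.749×10⁷ m.
Circular speed v_c = √(μ/r) = 1565 m/s.
Escape speed v_esc = √(2μ/r) = √2 × v_c = 2213 m/s.
Δv = v_esc − v_c = 648.2 m/s.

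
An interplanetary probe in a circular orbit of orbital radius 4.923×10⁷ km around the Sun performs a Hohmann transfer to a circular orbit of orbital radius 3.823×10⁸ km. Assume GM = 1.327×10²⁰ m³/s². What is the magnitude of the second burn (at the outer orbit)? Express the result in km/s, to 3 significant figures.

Δv ≈ 9.73 km/s

r₁ = 4.923×10⁷ km = 4.923×10¹⁰ m.
r₂ = 3.823×10⁸ km = 3.823×10¹¹ m.
Transfer ellipse a_t = (r₁ + r₂)/2 = 2.158×10¹¹ m.
At r₁: circular v_c1 = √(μ/r₁) = 51920 m/s; transfer-perihelion v_p = √[μ(2/r₁ − 1/a_t)] = 69110 m/s.
At r₂: circular v_c2 = √(μ/r₂) = 18630 m/s; transfer-aphelion v_a = √[μ(2/r₂ − 1/a_t)] = 8899 m/s.
Δv₂ = v_c2 − v_a = 9732 m/s.
= 9.732 km/s.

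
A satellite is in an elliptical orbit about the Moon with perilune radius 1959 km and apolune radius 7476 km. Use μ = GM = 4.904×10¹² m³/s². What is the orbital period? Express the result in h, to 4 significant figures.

Semi-major axis a = (r_p + r_a)/2 = (1959.0 + 7476.0)/2 = 4717.5 km = 4.718×10⁶ m.
By Kepler's third law T = 2π√(a³/μ) = 2π × 4.627×10³ = 2.907×10⁴ s.
= 8.076 h.

T ≈ 8.076 h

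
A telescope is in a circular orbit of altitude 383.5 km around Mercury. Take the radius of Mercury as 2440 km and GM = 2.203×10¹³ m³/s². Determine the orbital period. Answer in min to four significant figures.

T ≈ 105.9 min

r = 2440 + 383.5 = 2823.5 km = 2.8235×10⁶ m.
Kepler's third law: T = 2π√(r³/μ) = 2π√((2.824×10⁶)³ / 2.203×10¹³).
r³/μ = 1.022×10⁶ s², so T = 2π × 1.011×10³ = 6.351×10³ s.
Converting: 6.351×10³ s ÷ 60.00 = 105.9 min.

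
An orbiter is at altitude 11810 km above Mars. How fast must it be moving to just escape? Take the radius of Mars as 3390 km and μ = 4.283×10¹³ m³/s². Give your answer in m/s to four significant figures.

v_esc ≈ 2374 m/s

r = 3390 + 11810 = 15200 km = 1.5200×10⁷ m.
Escape speed v_esc = √(2μ/r) = √(2 × 4.283×10¹³ / 1.520×10⁷) = √(5.636×10⁶) = 2374 m/s.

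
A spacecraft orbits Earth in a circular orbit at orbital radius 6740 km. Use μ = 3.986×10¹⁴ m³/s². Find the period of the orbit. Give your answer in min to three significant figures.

r = 6740 km = 6.740×10⁶ m.
Kepler's third law: T = 2π√(r³/μ) = 2π√((6.740×10⁶)³ / 3.986×10¹⁴).
r³/μ = 7.681×10⁵ s², so T = 2π × 8.764×10² = 5.507×10³ s.
Converting: 5.507×10³ s ÷ 60.00 = 91.78 min.

T ≈ 91.8 min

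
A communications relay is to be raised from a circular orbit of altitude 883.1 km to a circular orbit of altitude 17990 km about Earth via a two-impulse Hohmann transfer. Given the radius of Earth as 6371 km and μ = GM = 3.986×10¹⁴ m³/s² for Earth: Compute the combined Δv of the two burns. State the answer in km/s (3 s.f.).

Δv_total ≈ 3.09 km/s

r₁ = 6371 + 883.1 = 7254.1 km = 7.2541×10⁶ m.
r₂ = 6371 + 17990 = 24361 km = 2.4361×10⁷ m.
Transfer ellipse a_t = (r₁ + r₂)/2 = 1.581×10⁷ m.
At r₁: circular v_c1 = √(μ/r₁) = 7413 m/s; transfer-perigee v_p = √[μ(2/r₁ − 1/a_t)] = 9202 m/s.
Δv₁ = v_p − v_c1 = 1790 m/s.
At r₂: circular v_c2 = √(μ/r₂) = 4045 m/s; transfer-apogee v_a = √[μ(2/r₂ − 1/a_t)] = 2740 m/s.
Δv₂ = v_c2 − v_a = 1305 m/s.
Total Δv = Δv₁ + Δv₂ = 3094 m/s = 3.094 km/s.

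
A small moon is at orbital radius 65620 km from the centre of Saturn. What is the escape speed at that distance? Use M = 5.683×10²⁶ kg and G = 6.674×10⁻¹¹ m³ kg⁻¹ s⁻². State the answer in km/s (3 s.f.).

v_esc ≈ 34.0 km/s

μ = GM = 6.674×10⁻¹¹ × 5.683×10²⁶ = 3.793×10¹⁶ m³/s².
r = 65620 km = 6.562×10⁷ m.
Escape speed v_esc = √(2μ/r) = √(2 × 3.793×10¹⁶ / 6.562×10⁷) = √(1.156×10⁹) = 34000 m/s.
= 34.00 km/s.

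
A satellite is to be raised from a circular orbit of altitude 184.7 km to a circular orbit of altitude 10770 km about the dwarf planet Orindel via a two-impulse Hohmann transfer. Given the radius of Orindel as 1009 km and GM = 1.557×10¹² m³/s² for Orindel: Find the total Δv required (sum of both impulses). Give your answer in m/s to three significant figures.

r₁ = 1009 + 184.7 = 1193.7 km = 1.1937×10⁶ m.
r₂ = 1009 + 10770 = 11779 km = 1.1779×10⁷ m.
Transfer ellipse a_t = (r₁ + r₂)/2 = 6.486×10⁶ m.
At r₁: circular v_c1 = √(μ/r₁) = 1142 m/s; transfer-periapsis v_p = √[μ(2/r₁ − 1/a_t)] = 1539 m/s.
Δv₁ = v_p − v_c1 = 397.0 m/s.
At r₂: circular v_c2 = √(μ/r₂) = 363.6 m/s; transfer-apoapsis v_a = √[μ(2/r₂ − 1/a_t)] = 156.0 m/s.
Δv₂ = v_c2 − v_a = 207.6 m/s.
Total Δv = Δv₁ + Δv₂ = 604.6 m/s.

Δv_total ≈ 605 m/s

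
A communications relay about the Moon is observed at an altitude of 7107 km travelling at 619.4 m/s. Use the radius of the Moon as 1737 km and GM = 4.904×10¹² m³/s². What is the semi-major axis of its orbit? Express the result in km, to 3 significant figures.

a ≈ 6760 km

r = 1737 + 7107 = 8844.0 km = 8.844×10⁶ m.
Specific orbital energy ε = v²/2 − μ/r = (619.4)²/2 − 4.904×10¹²/8.844×10⁶ = -3.627×10⁵ J/kg.
Since ε = −μ/(2a), a = −μ/(2ε) = 6.761×10⁶ m = 6760.9 km.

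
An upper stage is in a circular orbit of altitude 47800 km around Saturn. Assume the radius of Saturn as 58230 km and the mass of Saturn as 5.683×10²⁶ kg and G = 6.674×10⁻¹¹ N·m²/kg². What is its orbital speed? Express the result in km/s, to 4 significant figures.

v ≈ 18.91 km/s

μ = GM = 6.674×10⁻¹¹ × 5.683×10²⁶ = 3.793×10¹⁶ m³/s².
r = 58230 + 47800 = 106030 km = 1.0603×10⁸ m.
For a circular orbit v = √(μ/r) = √(3.793×10¹⁶ / 1.060×10⁸) = √(3.577×10⁸) = 18910 m/s.
That is 18.91 km/s.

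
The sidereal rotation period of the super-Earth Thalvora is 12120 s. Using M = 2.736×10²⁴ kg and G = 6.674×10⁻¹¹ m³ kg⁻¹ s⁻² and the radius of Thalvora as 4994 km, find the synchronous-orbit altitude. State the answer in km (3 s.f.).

μ = GM = 6.674×10⁻¹¹ × 2.736×10²⁴ = 1.826×10¹⁴ m³/s².
A synchronous orbit has period T, so by Kepler's third law a = (μT²/4π²)^(1/3).
μT²/4π² = 1.826×10¹⁴ × (1.212×10⁴)² / 39.48 = 6.794×10²⁰ m³.
a = 8.791×10⁶ m = 8791.2 km.
Altitude h = a − R = 8791.2 − 4994 = 3797.2 km.

h_sync ≈ 3800 km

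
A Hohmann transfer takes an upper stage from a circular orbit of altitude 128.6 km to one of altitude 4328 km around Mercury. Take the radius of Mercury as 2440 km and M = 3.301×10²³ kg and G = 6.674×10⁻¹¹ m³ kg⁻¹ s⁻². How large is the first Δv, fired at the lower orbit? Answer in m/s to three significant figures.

Δv ≈ 598 m/s

μ = GM = 6.674×10⁻¹¹ × 3.301×10²³ = 2.203×10¹³ m³/s².
r₁ = 2440 + 128.6 = 2568.6 km = 2.5686×10⁶ m.
r₂ = 2440 + 4328 = 6768.0 km = 6.7680×10⁶ m.
Transfer ellipse a_t = (r₁ + r₂)/2 = 4.668×10⁶ m.
At r₁: circular v_c1 = √(μ/r₁) = 2929 m/s; transfer-periherm v_p = √[μ(2/r₁ − 1/a_t)] = 3526 m/s.
Δv₁ = v_p − v_c1 = 597.6 m/s.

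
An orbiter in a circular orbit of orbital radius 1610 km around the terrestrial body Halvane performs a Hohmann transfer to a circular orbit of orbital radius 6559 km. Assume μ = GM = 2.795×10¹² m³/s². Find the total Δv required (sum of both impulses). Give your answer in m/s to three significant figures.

r₁ = 1610 km = 1.610×10⁶ m.
r₂ = 6559 km = 6.559×10⁶ m.
Transfer ellipse a_t = (r₁ + r₂)/2 = 4.084×10⁶ m.
At r₁: circular v_c1 = √(μ/r₁) = 1318 m/s; transfer-periapsis v_p = √[μ(2/r₁ − 1/a_t)] = 1670 m/s.
Δv₁ = v_p − v_c1 = 352.1 m/s.
At r₂: circular v_c2 = √(μ/r₂) = 652.8 m/s; transfer-apoapsis v_a = √[μ(2/r₂ − 1/a_t)] = 409.8 m/s.
Δv₂ = v_c2 − v_a = 242.9 m/s.
Total Δv = Δv₁ + Δv₂ = 595.0 m/s.

Δv_total ≈ 595 m/s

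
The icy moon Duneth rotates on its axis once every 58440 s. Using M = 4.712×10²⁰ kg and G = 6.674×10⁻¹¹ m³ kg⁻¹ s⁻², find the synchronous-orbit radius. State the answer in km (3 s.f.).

r_sync ≈ 1400 km

μ = GM = 6.674×10⁻¹¹ × 4.712×10²⁰ = 3.145×10¹⁰ m³/s².
A synchronous orbit has period T, so by Kepler's third law a = (μT²/4π²)^(1/3).
μT²/4π² = 3.145×10¹⁰ × (5.844×10⁴)² / 39.48 = 2.721×10¹⁸ m³.
a = 1.396×10⁶ m = 1396.0 km.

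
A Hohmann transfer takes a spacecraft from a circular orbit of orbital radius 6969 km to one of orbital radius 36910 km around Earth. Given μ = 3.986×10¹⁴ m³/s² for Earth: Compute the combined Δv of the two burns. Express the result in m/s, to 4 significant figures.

r₁ = 6969 km = 6.969×10⁶ m.
r₂ = 36910 km = 3.691×10⁷ m.
Transfer ellipse a_t = (r₁ + r₂)/2 = 2.194×10⁷ m.
At r₁: circular v_c1 = √(μ/r₁) = 7563 m/s; transfer-perigee v_p = √[μ(2/r₁ − 1/a_t)] = 9809 m/s.
Δv₁ = v_p − v_c1 = 2247 m/s.
At r₂: circular v_c2 = √(μ/r₂) = 3286 m/s; transfer-apogee v_a = √[μ(2/r₂ − 1/a_t)] = 1852 m/s.
Δv₂ = v_c2 − v_a = 1434 m/s.
Total Δv = Δv₁ + Δv₂ = 3681 m/s.

Δv_total ≈ 3681 m/s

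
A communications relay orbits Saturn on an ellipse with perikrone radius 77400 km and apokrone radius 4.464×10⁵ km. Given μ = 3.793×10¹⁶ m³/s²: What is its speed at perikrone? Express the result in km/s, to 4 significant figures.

v ≈ 28.90 km/s

Semi-major axis a = (r_p + r_a)/2 = 2.6190×10⁵ km = 2.619×10⁸ m.
Vis-viva: v² = μ(2/r − 1/a) = 3.793×10¹⁶ × (2.584×10⁻⁸ − 3.818×10⁻⁹) = 8.353×10⁸ m²/s².
v = 28900 m/s = 28.90 km/s.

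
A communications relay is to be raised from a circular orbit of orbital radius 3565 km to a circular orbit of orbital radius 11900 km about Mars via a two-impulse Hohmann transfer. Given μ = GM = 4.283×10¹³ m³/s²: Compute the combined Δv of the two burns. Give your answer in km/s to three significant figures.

r₁ = 3565 km = 3.565×10⁶ m.
r₂ = 11900 km = 1.190×10⁷ m.
Transfer ellipse a_t = (r₁ + r₂)/2 = 7.732×10⁶ m.
At r₁: circular v_c1 = √(μ/r₁) = 3466 m/s; transfer-periapsis v_p = √[μ(2/r₁ − 1/a_t)] = 4300 m/s.
Δv₁ = v_p − v_c1 = 833.8 m/s.
At r₂: circular v_c2 = √(μ/r₂) = 1897 m/s; transfer-apoapsis v_a = √[μ(2/r₂ − 1/a_t)] = 1288 m/s.
Δv₂ = v_c2 − v_a = 609.0 m/s.
Total Δv = Δv₁ + Δv₂ = 1443 m/s = 1.443 km/s.

Δv_total ≈ 1.44 km/s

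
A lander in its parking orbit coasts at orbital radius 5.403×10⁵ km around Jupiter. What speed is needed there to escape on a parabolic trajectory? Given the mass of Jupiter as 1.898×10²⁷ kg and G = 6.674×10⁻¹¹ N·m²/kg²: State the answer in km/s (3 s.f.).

μ = GM = 6.674×10⁻¹¹ × 1.898×10²⁷ = 1.267×10¹⁷ m³/s².
r = 5.403×10⁵ km = 5.403×10⁸ m.
Escape speed v_esc = √(2μ/r) = √(2 × 1.267×10¹⁷ / 5.403×10⁸) = √(4.689×10⁸) = 21650 m/s.
= 21.65 km/s.

v_esc ≈ 21.7 km/s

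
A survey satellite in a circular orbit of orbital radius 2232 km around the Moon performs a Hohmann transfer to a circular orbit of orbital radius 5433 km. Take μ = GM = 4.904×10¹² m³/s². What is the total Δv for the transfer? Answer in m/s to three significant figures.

Δv_total ≈ 508 m/s

r₁ = 2232 km = 2.232×10⁶ m.
r₂ = 5433 km = 5.433×10⁶ m.
Transfer ellipse a_t = (r₁ + r₂)/2 = 3.832×10⁶ m.
At r₁: circular v_c1 = √(μ/r₁) = 1482 m/s; transfer-perilune v_p = √[μ(2/r₁ − 1/a_t)] = 1765 m/s.
Δv₁ = v_p − v_c1 = 282.6 m/s.
At r₂: circular v_c2 = √(μ/r₂) = 950.1 m/s; transfer-apolune v_a = √[μ(2/r₂ − 1/a_t)] = 725.0 m/s.
Δv₂ = v_c2 − v_a = 225.0 m/s.
Total Δv = Δv₁ + Δv₂ = 507.6 m/s.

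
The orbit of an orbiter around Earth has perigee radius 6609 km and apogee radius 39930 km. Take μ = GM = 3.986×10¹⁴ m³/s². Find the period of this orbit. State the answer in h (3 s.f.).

Semi-major axis a = (r_p + r_a)/2 = (6609.0 + 39930)/2 = 23270 km = 2.327×10⁷ m.
By Kepler's third law T = 2π√(a³/μ) = 2π × 5.622×10³ = 3.533×10⁴ s.
= 9.813 h.

T ≈ 9.81 h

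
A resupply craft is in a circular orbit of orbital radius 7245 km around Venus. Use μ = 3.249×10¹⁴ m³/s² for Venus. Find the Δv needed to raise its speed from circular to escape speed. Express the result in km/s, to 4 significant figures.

r = 7245 km = 7.245×10⁶ m.
Circular speed v_c = √(μ/r) = 6697 m/s.
Escape speed v_esc = √(2μ/r) = √2 × v_c = 9470 m/s.
Δv = v_esc − v_c = 2774 m/s = 2.774 km/s.

Δv ≈ 2.774 km/s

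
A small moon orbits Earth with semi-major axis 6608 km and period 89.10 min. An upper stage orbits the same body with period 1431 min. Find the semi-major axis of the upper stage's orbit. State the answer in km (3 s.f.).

a₂ ≈ 42100 km

Kepler's third law: a³ ∝ T², so a₂ = a₁ (T₂/T₁)^(2/3).
T₂/T₁ = 16.06, (T₂/T₁)^(2/3) = 6.366.
a₂ = 6608 × 6.366 = 42060 km.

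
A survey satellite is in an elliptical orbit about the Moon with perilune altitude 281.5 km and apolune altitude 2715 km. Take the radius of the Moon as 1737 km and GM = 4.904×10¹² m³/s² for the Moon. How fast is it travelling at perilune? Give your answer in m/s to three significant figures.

v ≈ 1830 m/s

r_p = 1737 + 281.5 = 2018.5 km = 2.0185×10⁶ m.
r_a = 1737 + 2715 = 4452.0 km = 4.4520×10⁶ m.
Semi-major axis a = (r_p + r_a)/2 = 3235.2 km = 3.235×10⁶ m.
Vis-viva: v² = μ(2/r − 1/a) = 4.904×10¹² × (9.908×10⁻⁷ − 3.091×10⁻⁷) = 3.343×10⁶ m²/s².
v = 1828 m/s.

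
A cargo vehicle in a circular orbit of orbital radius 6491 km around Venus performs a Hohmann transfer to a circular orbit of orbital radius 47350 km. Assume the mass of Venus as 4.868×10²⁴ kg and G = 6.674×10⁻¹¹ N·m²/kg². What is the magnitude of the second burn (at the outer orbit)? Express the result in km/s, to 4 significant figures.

Δv ≈ 1.333 km/s

μ = GM = 6.674×10⁻¹¹ × 4.868×10²⁴ = 3.249×10¹⁴ m³/s².
r₁ = 6491 km = 6.491×10⁶ m.
r₂ = 47350 km = 4.735×10⁷ m.
Transfer ellipse a_t = (r₁ + r₂)/2 = 2.692×10⁷ m.
At r₁: circular v_c1 = √(μ/r₁) = 7075 m/s; transfer-periapsis v_p = √[μ(2/r₁ − 1/a_t)] = 9383 m/s.
At r₂: circular v_c2 = √(μ/r₂) = 2619 m/s; transfer-apoapsis v_a = √[μ(2/r₂ − 1/a_t)] = 1286 m/s.
Δv₂ = v_c2 − v_a = 1333 m/s.
= 1.333 km/s.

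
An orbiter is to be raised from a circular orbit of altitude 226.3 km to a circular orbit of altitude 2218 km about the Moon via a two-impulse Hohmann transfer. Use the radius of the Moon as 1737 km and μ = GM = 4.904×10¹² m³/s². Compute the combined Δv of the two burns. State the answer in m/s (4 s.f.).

r₁ = 1737 + 226.3 = 1963.3 km = 1.9633×10⁶ m.
r₂ = 1737 + 2218 = 3955.0 km = 3.9550×10⁶ m.
Transfer ellipse a_t = (r₁ + r₂)/2 = 2.959×10⁶ m.
At r₁: circular v_c1 = √(μ/r₁) = 1580 m/s; transfer-perilune v_p = √[μ(2/r₁ − 1/a_t)] = 1827 m/s.
Δv₁ = v_p − v_c1 = 246.7 m/s.
At r₂: circular v_c2 = √(μ/r₂) = 1114 m/s; transfer-apolune v_a = √[μ(2/r₂ − 1/a_t)] = 907.0 m/s.
Δv₂ = v_c2 − v_a = 206.5 m/s.
Total Δv = Δv₁ + Δv₂ = 453.2 m/s.

Δv_total ≈ 453.2 m/s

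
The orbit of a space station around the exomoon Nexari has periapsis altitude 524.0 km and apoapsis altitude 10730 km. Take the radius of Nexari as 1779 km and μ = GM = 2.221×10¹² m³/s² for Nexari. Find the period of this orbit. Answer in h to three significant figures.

T ≈ 23.6 h

r_p = 1779 + 524.0 = 2303.0 km = 2.3030×10⁶ m.
r_a = 1779 + 10730 = 12509 km = 1.2509×10⁷ m.
Semi-major axis a = (r_p + r_a)/2 = (2303.0 + 12509)/2 = 7406.0 km = 7.406×10⁶ m.
By Kepler's third law T = 2π√(a³/μ) = 2π × 1.352×10⁴ = 8.497×10⁴ s.
= 23.60 h.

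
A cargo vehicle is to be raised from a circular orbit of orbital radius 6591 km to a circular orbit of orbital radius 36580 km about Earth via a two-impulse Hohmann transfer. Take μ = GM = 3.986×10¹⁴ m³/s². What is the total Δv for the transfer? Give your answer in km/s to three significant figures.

r₁ = 6591 km = 6.591×10⁶ m.
r₂ = 36580 km = 3.658×10⁷ m.
Transfer ellipse a_t = (r₁ + r₂)/2 = 2.159×10⁷ m.
At r₁: circular v_c1 = √(μ/r₁) = 7777 m/s; transfer-perigee v_p = √[μ(2/r₁ − 1/a_t)] = 10120 m/s.
Δv₁ = v_p − v_c1 = 2347 m/s.
At r₂: circular v_c2 = √(μ/r₂) = 3301 m/s; transfer-apogee v_a = √[μ(2/r₂ − 1/a_t)] = 1824 m/s.
Δv₂ = v_c2 − v_a = 1477 m/s.
Total Δv = Δv₁ + Δv₂ = 3824 m/s = 3.824 km/s.

Δv_total ≈ 3.82 km/s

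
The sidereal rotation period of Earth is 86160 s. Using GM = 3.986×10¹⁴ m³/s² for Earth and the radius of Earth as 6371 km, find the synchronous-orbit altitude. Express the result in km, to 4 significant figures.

h_sync ≈ 35790 km

A synchronous orbit has period T, so by Kepler's third law a = (μT²/4π²)^(1/3).
μT²/4π² = 3.986×10¹⁴ × (8.616×10⁴)² / 39.48 = 7.495×10²² m³.
a = 4.216×10⁷ m = 42163 km.
Altitude h = a − R = 42163 − 6371 = 35792 km.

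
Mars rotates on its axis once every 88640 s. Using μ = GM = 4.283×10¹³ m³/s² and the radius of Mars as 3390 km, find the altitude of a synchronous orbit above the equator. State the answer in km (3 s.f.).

h_sync ≈ 17000 km

A synchronous orbit has period T, so by Kepler's third law a = (μT²/4π²)^(1/3).
μT²/4π² = 4.283×10¹³ × (8.864×10⁴)² / 39.48 = 8.524×10²¹ m³.
a = 2.043×10⁷ m = 20428 km.
Altitude h = a − R = 20428 − 3390 = 17038 km.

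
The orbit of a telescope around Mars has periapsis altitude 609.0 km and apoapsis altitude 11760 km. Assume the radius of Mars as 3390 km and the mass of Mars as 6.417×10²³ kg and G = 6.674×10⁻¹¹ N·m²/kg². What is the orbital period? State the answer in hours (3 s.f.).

T ≈ 7.90 hours

μ = GM = 6.674×10⁻¹¹ × 6.417×10²³ = 4.283×10¹³ m³/s².
r_p = 3390 + 609.0 = 3999.0 km = 3.9990×10⁶ m.
r_a = 3390 + 11760 = 15150 km = 1.5150×10⁷ m.
Semi-major axis a = (r_p + r_a)/2 = (3999.0 + 15150)/2 = 9574.5 km = 9.574×10⁶ m.
By Kepler's third law T = 2π√(a³/μ) = 2π × 4.527×10³ = 2.844×10⁴ s.
= 7.901 hours.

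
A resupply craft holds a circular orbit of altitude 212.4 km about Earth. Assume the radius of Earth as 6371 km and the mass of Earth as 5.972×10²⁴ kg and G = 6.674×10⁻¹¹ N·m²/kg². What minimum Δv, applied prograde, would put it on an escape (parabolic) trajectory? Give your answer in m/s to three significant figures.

μ = GM = 6.674×10⁻¹¹ × 5.972×10²⁴ = 3.986×10¹⁴ m³/s².
r = 6371 + 212.4 = 6583.4 km = 6.5834×10⁶ m.
Circular speed v_c = √(μ/r) = 7781 m/s.
Escape speed v_esc = √(2μ/r) = √2 × v_c = 11000 m/s.
Δv = v_esc − v_c = 3223 m/s.

Δv ≈ 3220 m/s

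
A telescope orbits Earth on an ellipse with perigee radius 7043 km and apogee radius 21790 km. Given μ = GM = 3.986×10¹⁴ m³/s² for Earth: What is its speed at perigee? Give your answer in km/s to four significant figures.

v ≈ 9.249 km/s

Semi-major axis a = (r_p + r_a)/2 = 14416 km = 1.442×10⁷ m.
Vis-viva: v² = μ(2/r − 1/a) = 3.986×10¹⁴ × (2.840×10⁻⁷ − 6.936×10⁻⁸) = 8.554×10⁷ m²/s².
v = 9249 m/s = 9.249 km/s.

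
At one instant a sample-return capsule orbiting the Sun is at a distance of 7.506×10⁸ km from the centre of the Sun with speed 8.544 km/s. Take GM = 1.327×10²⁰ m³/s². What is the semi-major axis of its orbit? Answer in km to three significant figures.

a ≈ 4.73×10⁸ km

r = 7.506×10¹¹ m.
Vis-viva rearranged: 1/a = 2/r − v²/μ = 2.665×10⁻¹² − 5.501×10⁻¹³ = 2.114×10⁻¹² m⁻¹.
a = 4.729×10¹¹ m = 4.7294×10⁸ km.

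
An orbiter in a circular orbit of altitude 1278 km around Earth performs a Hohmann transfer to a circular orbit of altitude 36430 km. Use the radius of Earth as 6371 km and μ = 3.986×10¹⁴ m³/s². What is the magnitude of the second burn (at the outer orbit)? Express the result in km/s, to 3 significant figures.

r₁ = 6371 + 1278 = 7649.0 km = 7.6490×10⁶ m.
r₂ = 6371 + 36430 = 42801 km = 4.2801×10⁷ m.
Transfer ellipse a_t = (r₁ + r₂)/2 = 2.522×10⁷ m.
At r₁: circular v_c1 = √(μ/r₁) = 7219 m/s; transfer-perigee v_p = √[μ(2/r₁ − 1/a_t)] = 9403 m/s.
At r₂: circular v_c2 = √(μ/r₂) = 3052 m/s; transfer-apogee v_a = √[μ(2/r₂ − 1/a_t)] = 1680 m/s.
Δv₂ = v_c2 − v_a = 1371 m/s.
= 1.371 km/s.

Δv ≈ 1.37 km/s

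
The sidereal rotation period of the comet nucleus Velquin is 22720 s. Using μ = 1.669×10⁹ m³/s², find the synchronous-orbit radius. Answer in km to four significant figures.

r_sync ≈ 279.5 km

A synchronous orbit has period T, so by Kepler's third law a = (μT²/4π²)^(1/3).
μT²/4π² = 1.669×10⁹ × (2.272×10⁴)² / 39.48 = 2.182×10¹⁶ m³.
a = 2.795×10⁵ m = 279.45 km.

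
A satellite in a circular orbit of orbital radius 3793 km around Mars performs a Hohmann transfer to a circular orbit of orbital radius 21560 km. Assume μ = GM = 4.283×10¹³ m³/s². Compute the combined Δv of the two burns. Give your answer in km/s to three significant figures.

Δv_total ≈ 1.66 km/s

r₁ = 3793 km = 3.793×10⁶ m.
r₂ = 21560 km = 2.156×10⁷ m.
Transfer ellipse a_t = (r₁ + r₂)/2 = 1.268×10⁷ m.
At r₁: circular v_c1 = √(μ/r₁) = 3360 m/s; transfer-periapsis v_p = √[μ(2/r₁ − 1/a_t)] = 4382 m/s.
Δv₁ = v_p − v_c1 = 1022 m/s.
At r₂: circular v_c2 = √(μ/r₂) = 1409 m/s; transfer-apoapsis v_a = √[μ(2/r₂ − 1/a_t)] = 771.0 m/s.
Δv₂ = v_c2 − v_a = 638.5 m/s.
Total Δv = Δv₁ + Δv₂ = 1660 m/s = 1.660 km/s.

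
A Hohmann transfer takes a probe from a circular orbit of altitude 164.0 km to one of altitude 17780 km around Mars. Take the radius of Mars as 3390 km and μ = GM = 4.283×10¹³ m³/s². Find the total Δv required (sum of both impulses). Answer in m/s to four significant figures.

r₁ = 3390 + 164.0 = 3554.0 km = 3.5540×10⁶ m.
r₂ = 3390 + 17780 = 21170 km = 2.1170×10⁷ m.
Transfer ellipse a_t = (r₁ + r₂)/2 = 1.236×10⁷ m.
At r₁: circular v_c1 = √(μ/r₁) = 3471 m/s; transfer-periapsis v_p = √[μ(2/r₁ − 1/a_t)] = 4543 m/s.
Δv₁ = v_p − v_c1 = 1071 m/s.
At r₂: circular v_c2 = √(μ/r₂) = 1422 m/s; transfer-apoapsis v_a = √[μ(2/r₂ − 1/a_t)] = 762.7 m/s.
Δv₂ = v_c2 − v_a = 659.7 m/s.
Total Δv = Δv₁ + Δv₂ = 1731 m/s.

Δv_total ≈ 1731 m/s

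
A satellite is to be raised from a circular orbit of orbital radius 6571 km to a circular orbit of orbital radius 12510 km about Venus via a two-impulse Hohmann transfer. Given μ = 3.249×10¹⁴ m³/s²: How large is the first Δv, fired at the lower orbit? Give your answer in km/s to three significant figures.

Δv ≈ 1.02 km/s

r₁ = 6571 km = 6.571×10⁶ m.
r₂ = 12510 km = 1.251×10⁷ m.
Transfer ellipse a_t = (r₁ + r₂)/2 = 9.540×10⁶ m.
At r₁: circular v_c1 = √(μ/r₁) = 7032 m/s; transfer-periapsis v_p = √[μ(2/r₁ − 1/a_t)] = 8052 m/s.
Δv₁ = v_p − v_c1 = 1020 m/s.
= 1.020 km/s.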